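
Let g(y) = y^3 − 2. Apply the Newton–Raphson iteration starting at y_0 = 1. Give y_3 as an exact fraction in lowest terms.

1126819/894348

g'(y) = 3y^2.
g(1) = −1, g'(1) = 3, so y_1 = 1 − (−1)/3 = 4/3.
g(4/3) = 10/27, g'(4/3) = 16/3, so y_2 = (4/3) − (10/27)/(16/3) = 91/72.
g(91/72) = 7075/373248, g'(91/72) = 8281/1728, so y_3 = (91/72) − (7075/373248)/(8281/1728) = 1126819/894348.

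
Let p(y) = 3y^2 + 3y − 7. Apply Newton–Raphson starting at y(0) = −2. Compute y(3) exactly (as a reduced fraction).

p'(y) = 6y + 3.
p(−2) = −1, p'(−2) = −9, so y(1) = (−2) − (−1)/(−9) = −19/9.
p(−19/9) = 1/27, p'(−19/9) = −29/3, so y(2) = (−19/9) − (1/27)/(−29/3) = −550/261.
p(−550/261) = 1/22707, p'(−550/261) = −839/87, so y(3) = (−550/261) − (1/22707)/(−839/87) = −461449/218979.

−461449/218979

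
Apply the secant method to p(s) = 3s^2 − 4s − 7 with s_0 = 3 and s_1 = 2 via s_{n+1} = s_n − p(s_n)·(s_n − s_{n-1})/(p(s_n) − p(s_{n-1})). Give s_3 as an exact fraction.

227/97

p(3) = 8, p(2) = −3. s_2 = 2 − (−3)·(2 − 3)/((−3) − 8) = 25/11.
p(2) = −3, p(25/11) = −72/121. s_3 = (25/11) − (−72/121)·((25/11) − 2)/((−72/121) − (−3)) = 227/97.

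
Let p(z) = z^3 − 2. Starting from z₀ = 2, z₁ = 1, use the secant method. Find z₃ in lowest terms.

p(2) = 6, p(1) = −1. z₂ = 1 − (−1)·(1 − 2)/((−1) − 6) = 8/7.
p(1) = −1, p(8/7) = −174/343. z₃ = (8/7) − (−174/343)·((8/7) − 1)/((−174/343) − (−1)) = 218/169.

218/169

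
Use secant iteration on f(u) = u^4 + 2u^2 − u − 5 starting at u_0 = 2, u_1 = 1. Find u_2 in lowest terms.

23/20

f(2) = 17, f(1) = −3. u_2 = 1 − (−3)·(1 − 2)/((−3) − 17) = 23/20.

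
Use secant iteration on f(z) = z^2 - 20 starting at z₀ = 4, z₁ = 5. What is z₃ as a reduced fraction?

76/17

f(4) = -4, f(5) = 5. z₂ = 5 - 5·(5 - 4)/(5 - (-4)) = 40/9.
f(5) = 5, f(40/9) = -20/81. z₃ = (40/9) - (-20/81)·((40/9) - 5)/((-20/81) - 5) = 76/17.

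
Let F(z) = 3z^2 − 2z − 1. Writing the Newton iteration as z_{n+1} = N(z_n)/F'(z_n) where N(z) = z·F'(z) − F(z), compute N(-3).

F'(z) = 6z − 2.
N(z) = z·F'(z) − F(z) = z·(6z − 2) − (3z^2 − 2z − 1) = 3z^2 + 1.
N(-3) = 28.

28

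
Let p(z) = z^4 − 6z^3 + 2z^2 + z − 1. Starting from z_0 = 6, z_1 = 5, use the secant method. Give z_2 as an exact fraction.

p(6) = 77, p(5) = −71. z_2 = 5 − (−71)·(5 − 6)/((−71) − 77) = 811/148.

811/148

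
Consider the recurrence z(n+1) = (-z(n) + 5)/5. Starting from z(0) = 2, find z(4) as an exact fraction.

522/625

z(1) = (-2 + 5)/5 = 3/5.
z(2) = (-(3/5) + 5)/5 = 22/25.
z(3) = (-(22/25) + 5)/5 = 103/125.
z(4) = (-(103/125) + 5)/5 = 522/625.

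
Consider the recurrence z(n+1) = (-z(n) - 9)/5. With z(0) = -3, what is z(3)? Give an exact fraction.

z(1) = (-(-3) - 9)/5 = -6/5.
z(2) = (-(-6/5) - 9)/5 = -39/25.
z(3) = (-(-39/25) - 9)/5 = -186/125.

-186/125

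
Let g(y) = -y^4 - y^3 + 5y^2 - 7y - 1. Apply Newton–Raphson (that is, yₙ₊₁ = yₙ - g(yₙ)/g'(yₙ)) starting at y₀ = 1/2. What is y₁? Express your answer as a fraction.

g'(y) = -4y^3 - 3y^2 + 10y - 7.
g(1/2) = -55/16, g'(1/2) = -13/4, so y₁ = (1/2) - (-55/16)/(-13/4) = -29/52.

-29/52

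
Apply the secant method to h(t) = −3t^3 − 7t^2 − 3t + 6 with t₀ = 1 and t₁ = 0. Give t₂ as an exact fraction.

6/13

h(1) = −7, h(0) = 6. t₂ = 0 − 6·(0 − 1)/(6 − (−7)) = 6/13.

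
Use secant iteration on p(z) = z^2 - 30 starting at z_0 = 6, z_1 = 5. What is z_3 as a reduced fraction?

126/23

p(6) = 6, p(5) = -5. z_2 = 5 - (-5)·(5 - 6)/((-5) - 6) = 60/11.
p(5) = -5, p(60/11) = -30/121. z_3 = (60/11) - (-30/121)·((60/11) - 5)/((-30/121) - (-5)) = 126/23.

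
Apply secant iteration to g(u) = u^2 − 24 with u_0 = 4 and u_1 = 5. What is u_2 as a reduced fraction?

g(4) = −8, g(5) = 1. u_2 = 5 − 1·(5 − 4)/(1 − (−8)) = 44/9.

44/9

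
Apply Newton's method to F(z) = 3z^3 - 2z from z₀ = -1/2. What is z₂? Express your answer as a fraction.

-162/79

F'(z) = 9z^2 - 2.
F(-1/2) = 5/8, F'(-1/2) = 1/4, so z₁ = (-1/2) - (5/8)/(1/4) = -3.
F(-3) = -75, F'(-3) = 79, so z₂ = (-3) - (-75)/79 = -162/79.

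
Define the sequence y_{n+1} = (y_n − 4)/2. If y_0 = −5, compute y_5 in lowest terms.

y_1 = ((−5) − 4)/2 = −9/2.
y_2 = ((−9/2) − 4)/2 = −17/4.
y_3 = ((−17/4) − 4)/2 = −33/8.
y_4 = ((−33/8) − 4)/2 = −65/16.
y_5 = ((−65/16) − 4)/2 = −129/32.

−129/32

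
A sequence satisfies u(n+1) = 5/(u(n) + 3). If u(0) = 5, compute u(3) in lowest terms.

u(1) = 5/(5 + 3) = 5/8.
u(2) = 5/(5/8 + 3) = 40/29.
u(3) = 5/(40/29 + 3) = 145/127.

145/127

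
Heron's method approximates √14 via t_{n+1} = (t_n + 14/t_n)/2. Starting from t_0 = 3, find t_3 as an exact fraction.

2133553/570216

t_1 = (3 + 14/3)/2 = 23/6.
t_2 = (23/6 + 14/(23/6))/2 = 1033/276.
t_3 = (1033/276 + 14/(1033/276))/2 = 2133553/570216.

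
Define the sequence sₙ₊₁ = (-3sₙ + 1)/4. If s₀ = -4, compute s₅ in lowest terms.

1153/1024

s₁ = (-3·(-4) + 1)/4 = 13/4.
s₂ = (-3·(13/4) + 1)/4 = -35/16.
s₃ = (-3·(-35/16) + 1)/4 = 121/64.
s₄ = (-3·(121/64) + 1)/4 = -299/256.
s₅ = (-3·(-299/256) + 1)/4 = 1153/1024.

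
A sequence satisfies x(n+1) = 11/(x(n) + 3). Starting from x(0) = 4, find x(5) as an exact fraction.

x(1) = 11/(4 + 3) = 11/7.
x(2) = 11/(11/7 + 3) = 77/32.
x(3) = 11/(77/32 + 3) = 352/173.
x(4) = 11/(352/173 + 3) = 1903/871.
x(5) = 11/(1903/871 + 3) = 9581/4516.

9581/4516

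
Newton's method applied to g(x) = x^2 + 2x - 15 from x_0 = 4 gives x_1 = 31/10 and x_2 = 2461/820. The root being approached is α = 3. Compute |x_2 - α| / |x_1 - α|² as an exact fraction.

x_1 - α = 31/10 - 3 = 1/10, so |x_1 - α| = 1/10.
x_2 - α = 2461/820 - 3 = 1/820, so |x_2 - α| = 1/820.
|x_1 - α|² = 1/100.
Ratio = (1/820) / (1/100) = 5/41.

5/41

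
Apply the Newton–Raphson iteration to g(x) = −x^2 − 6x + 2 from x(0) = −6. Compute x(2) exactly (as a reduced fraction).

−379/60

g'(x) = −2x − 6.
g(−6) = 2, g'(−6) = 6, so x(1) = (−6) − 2/6 = −19/3.
g(−19/3) = −1/9, g'(−19/3) = 20/3, so x(2) = (−19/3) − (−1/9)/(20/3) = −379/60.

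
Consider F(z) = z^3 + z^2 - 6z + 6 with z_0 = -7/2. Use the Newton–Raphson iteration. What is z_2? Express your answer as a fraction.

-9975389/2989365

F'(z) = 3z^2 + 2z - 6.
F(-7/2) = -29/8, F'(-7/2) = 95/4, so z_1 = (-7/2) - (-29/8)/(95/4) = -318/95.
F(-318/95) = -186702/857375, F'(-318/95) = 188802/9025, so z_2 = (-318/95) - (-186702/857375)/(188802/9025) = -9975389/2989365.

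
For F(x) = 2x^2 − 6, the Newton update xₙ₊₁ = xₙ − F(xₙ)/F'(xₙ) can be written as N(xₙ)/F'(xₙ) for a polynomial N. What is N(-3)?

F'(x) = 4x.
N(x) = x·F'(x) − F(x) = x·(4x) − (2x^2 − 6) = 2x^2 + 6.
N(-3) = 24.

24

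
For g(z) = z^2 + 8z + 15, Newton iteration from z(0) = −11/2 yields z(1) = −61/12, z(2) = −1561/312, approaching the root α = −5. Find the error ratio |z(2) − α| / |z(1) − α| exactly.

1/26

z(1) − α = −61/12 − (−5) = −61/12 + 5 = −1/12, so |z(1) − α| = 1/12.
z(2) − α = −1561/312 − (−5) = −1561/312 + 5 = −1/312, so |z(2) − α| = 1/312.
Ratio = (1/312) / (1/12) = 1/26.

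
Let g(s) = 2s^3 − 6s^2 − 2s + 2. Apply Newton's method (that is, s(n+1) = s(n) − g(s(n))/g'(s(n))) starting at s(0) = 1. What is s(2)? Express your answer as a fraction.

g'(s) = 6s^2 − 12s − 2.
g(1) = −4, g'(1) = −8, so s(1) = 1 − (−4)/(−8) = 1/2.
g(1/2) = −1/4, g'(1/2) = −13/2, so s(2) = (1/2) − (−1/4)/(−13/2) = 6/13.

6/13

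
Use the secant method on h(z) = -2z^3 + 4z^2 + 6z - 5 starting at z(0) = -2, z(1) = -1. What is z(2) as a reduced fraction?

-5/4

h(-2) = 15, h(-1) = -5. z(2) = (-1) - (-5)·((-1) - (-2))/((-5) - 15) = -5/4.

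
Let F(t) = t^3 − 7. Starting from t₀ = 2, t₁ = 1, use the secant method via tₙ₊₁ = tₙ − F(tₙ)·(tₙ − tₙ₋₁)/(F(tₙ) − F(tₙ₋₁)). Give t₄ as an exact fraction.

F(2) = 1, F(1) = −6. t₂ = 1 − (−6)·(1 − 2)/((−6) − 1) = 13/7.
F(1) = −6, F(13/7) = −204/343. t₃ = (13/7) − (−204/343)·((13/7) − 1)/((−204/343) − (−6)) = 201/103.
F(13/7) = −204/343, F(201/103) = 471512/1092727. t₄ = (201/103) − (471512/1092727)·((201/103) − (13/7))/((471512/1092727) − (−204/343)) = 10814185/5656543.

10814185/5656543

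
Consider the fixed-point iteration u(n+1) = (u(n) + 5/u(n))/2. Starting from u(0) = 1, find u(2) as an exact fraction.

7/3

u(1) = (1 + 5/1)/2 = 3.
u(2) = (3 + 5/3)/2 = 7/3.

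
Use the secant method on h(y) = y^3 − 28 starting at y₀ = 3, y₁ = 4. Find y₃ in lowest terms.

h(3) = −1, h(4) = 36. y₂ = 4 − 36·(4 − 3)/(36 − (−1)) = 112/37.
h(4) = 36, h(112/37) = −13356/50653. y₃ = (112/37) − (−13356/50653)·((112/37) − 4)/((−13356/50653) − 36) = 12901/4252.

12901/4252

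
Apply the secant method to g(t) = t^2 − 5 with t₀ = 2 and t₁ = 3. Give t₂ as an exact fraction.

11/5

g(2) = −1, g(3) = 4. t₂ = 3 − 4·(3 − 2)/(4 − (−1)) = 11/5.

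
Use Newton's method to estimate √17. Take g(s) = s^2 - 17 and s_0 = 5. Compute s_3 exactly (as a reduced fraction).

g'(s) = 2s.
g(5) = 8, g'(5) = 10, so s_1 = 5 - 8/10 = 21/5.
g(21/5) = 16/25, g'(21/5) = 42/5, so s_2 = (21/5) - (16/25)/(42/5) = 433/105.
g(433/105) = 64/11025, g'(433/105) = 866/105, so s_3 = (433/105) - (64/11025)/(866/105) = 187457/45465.

187457/45465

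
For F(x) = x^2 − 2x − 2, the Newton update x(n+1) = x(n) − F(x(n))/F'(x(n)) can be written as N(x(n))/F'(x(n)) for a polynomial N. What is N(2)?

F'(x) = 2x − 2.
N(x) = x·F'(x) − F(x) = x·(2x − 2) − (x^2 − 2x − 2) = x^2 + 2.
N(2) = 6.

6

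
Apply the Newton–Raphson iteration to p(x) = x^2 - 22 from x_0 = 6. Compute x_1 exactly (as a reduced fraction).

29/6

p'(x) = 2x.
p(6) = 14, p'(6) = 12, so x_1 = 6 - 14/12 = 29/6.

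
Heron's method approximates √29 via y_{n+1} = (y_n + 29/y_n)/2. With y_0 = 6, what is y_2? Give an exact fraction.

8401/1560

y_1 = (6 + 29/6)/2 = 65/12.
y_2 = (65/12 + 29/(65/12))/2 = 8401/1560.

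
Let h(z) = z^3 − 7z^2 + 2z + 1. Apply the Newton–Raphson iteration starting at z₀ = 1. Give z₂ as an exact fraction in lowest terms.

95/162

h'(z) = 3z^2 − 14z + 2.
h(1) = −3, h'(1) = −9, so z₁ = 1 − (−3)/(−9) = 2/3.
h(2/3) = −13/27, h'(2/3) = −6, so z₂ = (2/3) − (−13/27)/(−6) = 95/162.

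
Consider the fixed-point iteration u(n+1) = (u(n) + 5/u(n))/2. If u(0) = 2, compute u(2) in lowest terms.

161/72

u(1) = (2 + 5/2)/2 = 9/4.
u(2) = (9/4 + 5/(9/4))/2 = 161/72.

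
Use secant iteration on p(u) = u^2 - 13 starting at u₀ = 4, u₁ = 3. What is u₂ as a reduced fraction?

p(4) = 3, p(3) = -4. u₂ = 3 - (-4)·(3 - 4)/((-4) - 3) = 25/7.

25/7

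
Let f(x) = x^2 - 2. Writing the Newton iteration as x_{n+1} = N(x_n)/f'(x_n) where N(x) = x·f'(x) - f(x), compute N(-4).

f'(x) = 2x.
N(x) = x·f'(x) - f(x) = x·(2x) - (x^2 - 2) = x^2 + 2.
N(-4) = 18.

18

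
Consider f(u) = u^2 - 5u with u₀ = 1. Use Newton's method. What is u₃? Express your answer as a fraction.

f'(u) = 2u - 5.
f(1) = -4, f'(1) = -3, so u₁ = 1 - (-4)/(-3) = -1/3.
f(-1/3) = 16/9, f'(-1/3) = -17/3, so u₂ = (-1/3) - (16/9)/(-17/3) = -1/51.
f(-1/51) = 256/2601, f'(-1/51) = -257/51, so u₃ = (-1/51) - (256/2601)/(-257/51) = -1/13107.

-1/13107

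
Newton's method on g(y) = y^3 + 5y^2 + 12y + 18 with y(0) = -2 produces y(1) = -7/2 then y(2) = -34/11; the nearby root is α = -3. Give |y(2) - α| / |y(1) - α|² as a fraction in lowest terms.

4/11

y(1) - α = -7/2 - (-3) = -7/2 + 3 = -1/2, so |y(1) - α| = 1/2.
y(2) - α = -34/11 - (-3) = -34/11 + 3 = -1/11, so |y(2) - α| = 1/11.
|y(1) - α|² = 1/4.
Ratio = (1/11) / (1/4) = 4/11.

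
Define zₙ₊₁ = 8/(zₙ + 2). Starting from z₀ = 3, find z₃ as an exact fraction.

36/19

z₁ = 8/(3 + 2) = 8/5.
z₂ = 8/(8/5 + 2) = 20/9.
z₃ = 8/(20/9 + 2) = 36/19.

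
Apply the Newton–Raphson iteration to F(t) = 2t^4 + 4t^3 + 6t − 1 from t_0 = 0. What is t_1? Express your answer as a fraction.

F'(t) = 8t^3 + 12t^2 + 6.
F(0) = −1, F'(0) = 6, so t_1 = 0 − (−1)/6 = 1/6.

1/6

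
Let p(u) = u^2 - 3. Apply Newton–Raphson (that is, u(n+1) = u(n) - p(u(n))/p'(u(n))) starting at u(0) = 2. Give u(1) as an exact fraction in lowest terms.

7/4

p'(u) = 2u.
p(2) = 1, p'(2) = 4, so u(1) = 2 - 1/4 = 7/4.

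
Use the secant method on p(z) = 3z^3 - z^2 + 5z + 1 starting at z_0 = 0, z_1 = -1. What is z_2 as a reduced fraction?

p(0) = 1, p(-1) = -8. z_2 = (-1) - (-8)·((-1) - 0)/((-8) - 1) = -1/9.

-1/9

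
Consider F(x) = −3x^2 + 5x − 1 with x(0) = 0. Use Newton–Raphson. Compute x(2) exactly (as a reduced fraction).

F'(x) = −6x + 5.
F(0) = −1, F'(0) = 5, so x(1) = 0 − (−1)/5 = 1/5.
F(1/5) = −3/25, F'(1/5) = 19/5, so x(2) = (1/5) − (−3/25)/(19/5) = 22/95.

22/95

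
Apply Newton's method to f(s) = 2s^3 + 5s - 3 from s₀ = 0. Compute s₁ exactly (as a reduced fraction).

3/5

f'(s) = 6s^2 + 5.
f(0) = -3, f'(0) = 5, so s₁ = 0 - (-3)/5 = 3/5.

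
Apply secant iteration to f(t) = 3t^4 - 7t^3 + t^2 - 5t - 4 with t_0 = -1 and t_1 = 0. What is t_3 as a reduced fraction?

f(-1) = 12, f(0) = -4. t_2 = 0 - (-4)·(0 - (-1))/((-4) - 12) = -1/4.
f(0) = -4, f(-1/4) = -657/256. t_3 = (-1/4) - (-657/256)·((-1/4) - 0)/((-657/256) - (-4)) = -256/367.

-256/367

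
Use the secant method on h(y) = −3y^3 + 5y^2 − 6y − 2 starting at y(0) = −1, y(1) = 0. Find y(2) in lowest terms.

−1/7

h(−1) = 12, h(0) = −2. y(2) = 0 − (−2)·(0 − (−1))/((−2) − 12) = −1/7.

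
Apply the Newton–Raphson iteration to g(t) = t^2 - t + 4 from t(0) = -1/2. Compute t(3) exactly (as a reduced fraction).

122943/41888

g'(t) = 2t - 1.
g(-1/2) = 19/4, g'(-1/2) = -2, so t(1) = (-1/2) - (19/4)/(-2) = 15/8.
g(15/8) = 361/64, g'(15/8) = 11/4, so t(2) = (15/8) - (361/64)/(11/4) = -31/176.
g(-31/176) = 130321/30976, g'(-31/176) = -119/88, so t(3) = (-31/176) - (130321/30976)/(-119/88) = 122943/41888.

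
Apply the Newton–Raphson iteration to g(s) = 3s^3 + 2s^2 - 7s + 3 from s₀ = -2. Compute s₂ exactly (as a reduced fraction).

g'(s) = 9s^2 + 4s - 7.
g(-2) = 1, g'(-2) = 21, so s₁ = (-2) - 1/21 = -43/21.
g(-43/21) = -113/3087, g'(-43/21) = 3314/147, so s₂ = (-43/21) - (-113/3087)/(3314/147) = -47463/23198.

-47463/23198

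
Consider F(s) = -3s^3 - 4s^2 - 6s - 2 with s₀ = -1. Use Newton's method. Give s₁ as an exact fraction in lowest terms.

-4/7

F'(s) = -9s^2 - 8s - 6.
F(-1) = 3, F'(-1) = -7, so s₁ = (-1) - 3/(-7) = -4/7.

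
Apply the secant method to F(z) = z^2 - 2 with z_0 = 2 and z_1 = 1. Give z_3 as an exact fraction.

10/7

F(2) = 2, F(1) = -1. z_2 = 1 - (-1)·(1 - 2)/((-1) - 2) = 4/3.
F(1) = -1, F(4/3) = -2/9. z_3 = (4/3) - (-2/9)·((4/3) - 1)/((-2/9) - (-1)) = 10/7.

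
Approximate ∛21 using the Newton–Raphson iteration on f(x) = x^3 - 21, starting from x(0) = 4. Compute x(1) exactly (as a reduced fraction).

149/48

f'(x) = 3x^2.
f(4) = 43, f'(4) = 48, so x(1) = 4 - 43/48 = 149/48.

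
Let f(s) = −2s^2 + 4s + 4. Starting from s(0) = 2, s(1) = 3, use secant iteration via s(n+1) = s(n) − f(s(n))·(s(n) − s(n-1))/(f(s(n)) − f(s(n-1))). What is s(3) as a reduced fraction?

f(2) = 4, f(3) = −2. s(2) = 3 − (−2)·(3 − 2)/((−2) − 4) = 8/3.
f(3) = −2, f(8/3) = 4/9. s(3) = (8/3) − (4/9)·((8/3) − 3)/((4/9) − (−2)) = 30/11.

30/11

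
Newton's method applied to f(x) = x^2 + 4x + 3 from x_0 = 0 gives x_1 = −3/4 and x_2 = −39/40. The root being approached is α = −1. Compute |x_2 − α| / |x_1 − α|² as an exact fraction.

2/5

x_1 − α = −3/4 − (−1) = −3/4 + 1 = 1/4, so |x_1 − α| = 1/4.
x_2 − α = −39/40 − (−1) = −39/40 + 1 = 1/40, so |x_2 − α| = 1/40.
|x_1 − α|² = 1/16.
Ratio = (1/40) / (1/16) = 2/5.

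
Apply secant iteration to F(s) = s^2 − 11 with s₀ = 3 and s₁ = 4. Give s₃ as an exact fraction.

169/51

F(3) = −2, F(4) = 5. s₂ = 4 − 5·(4 − 3)/(5 − (−2)) = 23/7.
F(4) = 5, F(23/7) = −10/49. s₃ = (23/7) − (−10/49)·((23/7) − 4)/((−10/49) − 5) = 169/51.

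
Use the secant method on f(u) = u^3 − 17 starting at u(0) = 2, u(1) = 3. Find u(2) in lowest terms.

47/19

f(2) = −9, f(3) = 10. u(2) = 3 − 10·(3 − 2)/(10 − (−9)) = 47/19.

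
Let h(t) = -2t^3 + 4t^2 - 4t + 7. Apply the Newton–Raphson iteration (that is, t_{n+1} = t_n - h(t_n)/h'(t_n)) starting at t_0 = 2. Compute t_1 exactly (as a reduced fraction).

h'(t) = -6t^2 + 8t - 4.
h(2) = -1, h'(2) = -12, so t_1 = 2 - (-1)/(-12) = 23/12.

23/12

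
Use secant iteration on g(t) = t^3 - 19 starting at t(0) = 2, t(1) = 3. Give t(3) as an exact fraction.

22441/8443

g(2) = -11, g(3) = 8. t(2) = 3 - 8·(3 - 2)/(8 - (-11)) = 49/19.
g(3) = 8, g(49/19) = -12672/6859. t(3) = (49/19) - (-12672/6859)·((49/19) - 3)/((-12672/6859) - 8) = 22441/8443.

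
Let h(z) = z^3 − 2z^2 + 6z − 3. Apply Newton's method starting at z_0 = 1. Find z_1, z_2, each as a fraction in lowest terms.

z_1 = 3/5, z_2 = 113/195

h'(z) = 3z^2 − 4z + 6.
h(1) = 2, h'(1) = 5, so z_1 = 1 − 2/5 = 3/5.
h(3/5) = 12/125, h'(3/5) = 117/25, so z_2 = (3/5) − (12/125)/(117/25) = 113/195.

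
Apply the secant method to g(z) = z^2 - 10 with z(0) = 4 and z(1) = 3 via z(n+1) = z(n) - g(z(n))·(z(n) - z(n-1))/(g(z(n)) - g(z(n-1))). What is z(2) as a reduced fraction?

g(4) = 6, g(3) = -1. z(2) = 3 - (-1)·(3 - 4)/((-1) - 6) = 22/7.

22/7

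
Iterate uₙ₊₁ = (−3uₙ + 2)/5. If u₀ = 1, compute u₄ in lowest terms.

217/625

u₁ = (−3·1 + 2)/5 = −1/5.
u₂ = (−3·(−1/5) + 2)/5 = 13/25.
u₃ = (−3·(13/25) + 2)/5 = 11/125.
u₄ = (−3·(11/125) + 2)/5 = 217/625.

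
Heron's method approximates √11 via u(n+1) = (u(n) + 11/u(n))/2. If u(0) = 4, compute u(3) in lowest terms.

u(1) = (4 + 11/4)/2 = 27/8.
u(2) = (27/8 + 11/(27/8))/2 = 1433/432.
u(3) = (1433/432 + 11/(1433/432))/2 = 4106353/1238112.

4106353/1238112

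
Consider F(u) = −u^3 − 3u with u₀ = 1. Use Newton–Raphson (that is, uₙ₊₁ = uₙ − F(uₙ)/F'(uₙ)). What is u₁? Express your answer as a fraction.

F'(u) = −3u^2 − 3.
F(1) = −4, F'(1) = −6, so u₁ = 1 − (−4)/(−6) = 1/3.

1/3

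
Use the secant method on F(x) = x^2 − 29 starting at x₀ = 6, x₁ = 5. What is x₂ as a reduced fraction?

F(6) = 7, F(5) = −4. x₂ = 5 − (−4)·(5 − 6)/((−4) − 7) = 59/11.

59/11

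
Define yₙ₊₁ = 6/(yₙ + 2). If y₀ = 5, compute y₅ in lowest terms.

426/265

y₁ = 6/(5 + 2) = 6/7.
y₂ = 6/(6/7 + 2) = 21/10.
y₃ = 6/(21/10 + 2) = 60/41.
y₄ = 6/(60/41 + 2) = 123/71.
y₅ = 6/(123/71 + 2) = 426/265.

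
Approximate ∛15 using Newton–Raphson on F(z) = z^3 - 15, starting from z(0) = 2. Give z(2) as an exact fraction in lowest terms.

42751/17298

F'(z) = 3z^2.
F(2) = -7, F'(2) = 12, so z(1) = 2 - (-7)/12 = 31/12.
F(31/12) = 3871/1728, F'(31/12) = 961/48, so z(2) = (31/12) - (3871/1728)/(961/48) = 42751/17298.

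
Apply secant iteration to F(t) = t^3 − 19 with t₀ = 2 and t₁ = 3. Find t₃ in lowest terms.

F(2) = −11, F(3) = 8. t₂ = 3 − 8·(3 − 2)/(8 − (−11)) = 49/19.
F(3) = 8, F(49/19) = −12672/6859. t₃ = (49/19) − (−12672/6859)·((49/19) − 3)/((−12672/6859) − 8) = 22441/8443.

22441/8443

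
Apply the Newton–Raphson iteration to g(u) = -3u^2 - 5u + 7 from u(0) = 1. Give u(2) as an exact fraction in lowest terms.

1147/1265

g'(u) = -6u - 5.
g(1) = -1, g'(1) = -11, so u(1) = 1 - (-1)/(-11) = 10/11.
g(10/11) = -3/121, g'(10/11) = -115/11, so u(2) = (10/11) - (-3/121)/(-115/11) = 1147/1265.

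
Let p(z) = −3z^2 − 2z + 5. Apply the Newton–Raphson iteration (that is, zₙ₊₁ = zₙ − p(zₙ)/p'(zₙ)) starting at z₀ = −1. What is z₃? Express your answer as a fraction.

p'(z) = −6z − 2.
p(−1) = 4, p'(−1) = 4, so z₁ = (−1) − 4/4 = −2.
p(−2) = −3, p'(−2) = 10, so z₂ = (−2) − (−3)/10 = −17/10.
p(−17/10) = −27/100, p'(−17/10) = 41/5, so z₃ = (−17/10) − (−27/100)/(41/5) = −1367/820.

−1367/820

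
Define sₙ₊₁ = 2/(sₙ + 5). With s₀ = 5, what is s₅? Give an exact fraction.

188/505

s₁ = 2/(5 + 5) = 1/5.
s₂ = 2/(1/5 + 5) = 5/13.
s₃ = 2/(5/13 + 5) = 13/35.
s₄ = 2/(13/35 + 5) = 35/94.
s₅ = 2/(35/94 + 5) = 188/505.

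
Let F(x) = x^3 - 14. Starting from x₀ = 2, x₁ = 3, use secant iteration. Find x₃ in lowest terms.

F(2) = -6, F(3) = 13. x₂ = 3 - 13·(3 - 2)/(13 - (-6)) = 44/19.
F(3) = 13, F(44/19) = -10842/6859. x₃ = (44/19) - (-10842/6859)·((44/19) - 3)/((-10842/6859) - 13) = 18386/7693.

18386/7693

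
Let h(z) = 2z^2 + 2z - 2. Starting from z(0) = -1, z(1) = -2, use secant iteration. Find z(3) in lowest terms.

-8/5

h(-1) = -2, h(-2) = 2. z(2) = (-2) - 2·((-2) - (-1))/(2 - (-2)) = -3/2.
h(-2) = 2, h(-3/2) = -1/2. z(3) = (-3/2) - (-1/2)·((-3/2) - (-2))/((-1/2) - 2) = -8/5.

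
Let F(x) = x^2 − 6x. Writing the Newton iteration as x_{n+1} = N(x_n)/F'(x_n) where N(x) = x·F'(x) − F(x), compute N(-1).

1

F'(x) = 2x − 6.
N(x) = x·F'(x) − F(x) = x·(2x − 6) − (x^2 − 6x) = x^2.
N(-1) = 1.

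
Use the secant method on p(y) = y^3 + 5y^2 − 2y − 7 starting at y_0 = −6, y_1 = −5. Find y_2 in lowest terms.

−173/34

p(−6) = −31, p(−5) = 3. y_2 = (−5) − 3·((−5) − (−6))/(3 − (−31)) = −173/34.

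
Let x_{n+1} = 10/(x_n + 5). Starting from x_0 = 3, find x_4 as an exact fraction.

x_1 = 10/(3 + 5) = 5/4.
x_2 = 10/(5/4 + 5) = 8/5.
x_3 = 10/(8/5 + 5) = 50/33.
x_4 = 10/(50/33 + 5) = 66/43.

66/43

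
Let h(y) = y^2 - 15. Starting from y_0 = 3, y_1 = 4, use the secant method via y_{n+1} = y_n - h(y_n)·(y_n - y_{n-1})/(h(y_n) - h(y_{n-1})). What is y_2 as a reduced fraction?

h(3) = -6, h(4) = 1. y_2 = 4 - 1·(4 - 3)/(1 - (-6)) = 27/7.

27/7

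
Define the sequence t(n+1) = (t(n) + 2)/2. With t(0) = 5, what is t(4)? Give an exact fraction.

t(1) = (5 + 2)/2 = 7/2.
t(2) = ((7/2) + 2)/2 = 11/4.
t(3) = ((11/4) + 2)/2 = 19/8.
t(4) = ((19/8) + 2)/2 = 35/16.

35/16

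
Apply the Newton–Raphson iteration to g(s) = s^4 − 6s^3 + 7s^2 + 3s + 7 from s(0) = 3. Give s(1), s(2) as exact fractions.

s(1) = 25/9, s(2) = 69059/24639

g'(s) = 4s^3 − 18s^2 + 14s + 3.
g(3) = −2, g'(3) = −9, so s(1) = 3 − (−2)/(−9) = 25/9.
g(25/9) = 1852/6561, g'(25/9) = −8213/729, so s(2) = (25/9) − (1852/6561)/(−8213/729) = 69059/24639.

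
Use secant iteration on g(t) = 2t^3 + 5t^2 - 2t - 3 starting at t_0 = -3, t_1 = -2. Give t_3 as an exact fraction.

-1959/677

g(-3) = -6, g(-2) = 5. t_2 = (-2) - 5·((-2) - (-3))/(5 - (-6)) = -27/11.
g(-2) = 5, g(-27/11) = 3270/1331. t_3 = (-27/11) - (3270/1331)·((-27/11) - (-2))/((3270/1331) - 5) = -1959/677.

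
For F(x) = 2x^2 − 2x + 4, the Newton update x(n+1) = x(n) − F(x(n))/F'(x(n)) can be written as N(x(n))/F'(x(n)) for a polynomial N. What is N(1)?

F'(x) = 4x − 2.
N(x) = x·F'(x) − F(x) = x·(4x − 2) − (2x^2 − 2x + 4) = 2x^2 − 4.
N(1) = −2.

−2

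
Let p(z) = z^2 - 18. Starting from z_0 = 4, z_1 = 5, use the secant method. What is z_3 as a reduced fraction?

352/83

p(4) = -2, p(5) = 7. z_2 = 5 - 7·(5 - 4)/(7 - (-2)) = 38/9.
p(5) = 7, p(38/9) = -14/81. z_3 = (38/9) - (-14/81)·((38/9) - 5)/((-14/81) - 7) = 352/83.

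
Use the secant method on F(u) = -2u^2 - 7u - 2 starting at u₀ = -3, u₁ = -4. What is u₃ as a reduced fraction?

F(-3) = 1, F(-4) = -6. u₂ = (-4) - (-6)·((-4) - (-3))/((-6) - 1) = -22/7.
F(-4) = -6, F(-22/7) = 12/49. u₃ = (-22/7) - (12/49)·((-22/7) - (-4))/((12/49) - (-6)) = -54/17.

-54/17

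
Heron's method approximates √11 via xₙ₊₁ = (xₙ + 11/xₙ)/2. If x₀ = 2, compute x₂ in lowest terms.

x₁ = (2 + 11/2)/2 = 15/4.
x₂ = (15/4 + 11/(15/4))/2 = 401/120.

401/120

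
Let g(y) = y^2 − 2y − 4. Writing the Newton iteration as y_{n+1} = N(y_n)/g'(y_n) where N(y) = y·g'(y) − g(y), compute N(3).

13

g'(y) = 2y − 2.
N(y) = y·g'(y) − g(y) = y·(2y − 2) − (y^2 − 2y − 4) = y^2 + 4.
N(3) = 13.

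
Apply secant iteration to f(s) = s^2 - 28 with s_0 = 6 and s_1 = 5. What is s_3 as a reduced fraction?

598/113

f(6) = 8, f(5) = -3. s_2 = 5 - (-3)·(5 - 6)/((-3) - 8) = 58/11.
f(5) = -3, f(58/11) = -24/121. s_3 = (58/11) - (-24/121)·((58/11) - 5)/((-24/121) - (-3)) = 598/113.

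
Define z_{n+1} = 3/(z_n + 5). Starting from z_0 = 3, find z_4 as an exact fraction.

z_1 = 3/(3 + 5) = 3/8.
z_2 = 3/(3/8 + 5) = 24/43.
z_3 = 3/(24/43 + 5) = 129/239.
z_4 = 3/(129/239 + 5) = 717/1324.

717/1324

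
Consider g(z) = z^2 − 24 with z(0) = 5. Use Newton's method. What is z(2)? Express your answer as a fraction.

4801/980

g'(z) = 2z.
g(5) = 1, g'(5) = 10, so z(1) = 5 − 1/10 = 49/10.
g(49/10) = 1/100, g'(49/10) = 49/5, so z(2) = (49/10) − (1/100)/(49/5) = 4801/980.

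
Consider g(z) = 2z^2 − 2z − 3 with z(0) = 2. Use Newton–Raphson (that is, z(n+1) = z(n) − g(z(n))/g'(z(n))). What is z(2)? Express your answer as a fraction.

175/96

g'(z) = 4z − 2.
g(2) = 1, g'(2) = 6, so z(1) = 2 − 1/6 = 11/6.
g(11/6) = 1/18, g'(11/6) = 16/3, so z(2) = (11/6) − (1/18)/(16/3) = 175/96.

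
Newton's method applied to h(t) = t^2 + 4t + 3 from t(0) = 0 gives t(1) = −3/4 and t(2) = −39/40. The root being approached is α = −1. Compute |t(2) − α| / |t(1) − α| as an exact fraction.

t(1) − α = −3/4 − (−1) = −3/4 + 1 = 1/4, so |t(1) − α| = 1/4.
t(2) − α = −39/40 − (−1) = −39/40 + 1 = 1/40, so |t(2) − α| = 1/40.
Ratio = (1/40) / (1/4) = 1/10.

1/10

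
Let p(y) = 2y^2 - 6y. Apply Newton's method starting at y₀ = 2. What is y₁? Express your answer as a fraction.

4

p'(y) = 4y - 6.
p(2) = -4, p'(2) = 2, so y₁ = 2 - (-4)/2 = 4.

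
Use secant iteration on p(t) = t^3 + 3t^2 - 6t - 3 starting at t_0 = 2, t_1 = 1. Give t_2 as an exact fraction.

p(2) = 5, p(1) = -5. t_2 = 1 - (-5)·(1 - 2)/((-5) - 5) = 3/2.

3/2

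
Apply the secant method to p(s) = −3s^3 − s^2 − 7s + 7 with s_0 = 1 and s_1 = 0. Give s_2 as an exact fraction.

7/11

p(1) = −4, p(0) = 7. s_2 = 0 − 7·(0 − 1)/(7 − (−4)) = 7/11.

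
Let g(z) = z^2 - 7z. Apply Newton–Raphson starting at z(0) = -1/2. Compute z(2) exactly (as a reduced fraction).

g'(z) = 2z - 7.
g(-1/2) = 15/4, g'(-1/2) = -8, so z(1) = (-1/2) - (15/4)/(-8) = -1/32.
g(-1/32) = 225/1024, g'(-1/32) = -113/16, so z(2) = (-1/32) - (225/1024)/(-113/16) = -1/7232.

-1/7232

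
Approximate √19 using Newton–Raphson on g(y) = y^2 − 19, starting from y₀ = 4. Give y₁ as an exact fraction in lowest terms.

g'(y) = 2y.
g(4) = −3, g'(4) = 8, so y₁ = 4 − (−3)/8 = 35/8.

35/8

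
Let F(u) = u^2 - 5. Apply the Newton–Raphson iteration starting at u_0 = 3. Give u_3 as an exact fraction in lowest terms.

2207/987

F'(u) = 2u.
F(3) = 4, F'(3) = 6, so u_1 = 3 - 4/6 = 7/3.
F(7/3) = 4/9, F'(7/3) = 14/3, so u_2 = (7/3) - (4/9)/(14/3) = 47/21.
F(47/21) = 4/441, F'(47/21) = 94/21, so u_3 = (47/21) - (4/441)/(94/21) = 2207/987.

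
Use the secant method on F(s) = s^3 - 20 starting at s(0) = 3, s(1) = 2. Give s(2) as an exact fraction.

F(3) = 7, F(2) = -12. s(2) = 2 - (-12)·(2 - 3)/((-12) - 7) = 50/19.

50/19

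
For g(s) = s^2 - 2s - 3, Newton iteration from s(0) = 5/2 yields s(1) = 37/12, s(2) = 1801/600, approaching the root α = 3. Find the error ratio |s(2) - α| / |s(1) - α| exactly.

s(1) - α = 37/12 - 3 = 1/12, so |s(1) - α| = 1/12.
s(2) - α = 1801/600 - 3 = 1/600, so |s(2) - α| = 1/600.
Ratio = (1/600) / (1/12) = 1/50.

1/50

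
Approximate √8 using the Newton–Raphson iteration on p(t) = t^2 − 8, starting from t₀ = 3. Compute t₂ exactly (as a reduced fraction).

p'(t) = 2t.
p(3) = 1, p'(3) = 6, so t₁ = 3 − 1/6 = 17/6.
p(17/6) = 1/36, p'(17/6) = 17/3, so t₂ = (17/6) − (1/36)/(17/3) = 577/204.

577/204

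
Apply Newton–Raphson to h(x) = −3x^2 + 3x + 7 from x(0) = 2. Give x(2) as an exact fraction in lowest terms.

h'(x) = −6x + 3.
h(2) = 1, h'(2) = −9, so x(1) = 2 − 1/(−9) = 19/9.
h(19/9) = −1/27, h'(19/9) = −29/3, so x(2) = (19/9) − (−1/27)/(−29/3) = 550/261.

550/261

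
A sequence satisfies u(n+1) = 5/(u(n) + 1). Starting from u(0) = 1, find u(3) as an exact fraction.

u(1) = 5/(1 + 1) = 5/2.
u(2) = 5/(5/2 + 1) = 10/7.
u(3) = 5/(10/7 + 1) = 35/17.

35/17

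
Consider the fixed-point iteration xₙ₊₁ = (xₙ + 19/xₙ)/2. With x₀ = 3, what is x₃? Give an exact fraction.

x₁ = (3 + 19/3)/2 = 14/3.
x₂ = (14/3 + 19/(14/3))/2 = 367/84.
x₃ = (367/84 + 19/(367/84))/2 = 268753/61656.

268753/61656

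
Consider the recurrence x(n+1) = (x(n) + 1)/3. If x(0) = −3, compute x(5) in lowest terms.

x(1) = ((−3) + 1)/3 = −2/3.
x(2) = ((−2/3) + 1)/3 = 1/9.
x(3) = ((1/9) + 1)/3 = 10/27.
x(4) = ((10/27) + 1)/3 = 37/81.
x(5) = ((37/81) + 1)/3 = 118/243.

118/243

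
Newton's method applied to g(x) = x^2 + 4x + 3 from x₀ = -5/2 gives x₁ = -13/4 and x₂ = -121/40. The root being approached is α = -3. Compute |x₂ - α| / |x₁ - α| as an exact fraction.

x₁ - α = -13/4 - (-3) = -13/4 + 3 = -1/4, so |x₁ - α| = 1/4.
x₂ - α = -121/40 - (-3) = -121/40 + 3 = -1/40, so |x₂ - α| = 1/40.
Ratio = (1/40) / (1/4) = 1/10.

1/10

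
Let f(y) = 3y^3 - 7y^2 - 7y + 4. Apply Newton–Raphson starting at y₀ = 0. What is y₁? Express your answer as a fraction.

f'(y) = 9y^2 - 14y - 7.
f(0) = 4, f'(0) = -7, so y₁ = 0 - 4/(-7) = 4/7.

4/7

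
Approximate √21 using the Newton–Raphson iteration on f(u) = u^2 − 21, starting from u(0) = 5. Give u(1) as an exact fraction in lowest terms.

f'(u) = 2u.
f(5) = 4, f'(5) = 10, so u(1) = 5 − 4/10 = 23/5.

23/5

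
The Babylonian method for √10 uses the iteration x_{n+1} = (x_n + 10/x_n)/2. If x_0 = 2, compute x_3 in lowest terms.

x_1 = (2 + 10/2)/2 = 7/2.
x_2 = (7/2 + 10/(7/2))/2 = 89/28.
x_3 = (89/28 + 10/(89/28))/2 = 15761/4984.

15761/4984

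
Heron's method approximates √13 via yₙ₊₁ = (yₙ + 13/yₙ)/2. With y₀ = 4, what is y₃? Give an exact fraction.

y₁ = (4 + 13/4)/2 = 29/8.
y₂ = (29/8 + 13/(29/8))/2 = 1673/464.
y₃ = (1673/464 + 13/(1673/464))/2 = 5597777/1552544.

5597777/1552544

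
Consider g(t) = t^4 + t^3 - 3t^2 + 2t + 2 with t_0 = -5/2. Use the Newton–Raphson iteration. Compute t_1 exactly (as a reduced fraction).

g'(t) = 4t^3 + 3t^2 - 6t + 2.
g(-5/2) = 27/16, g'(-5/2) = -107/4, so t_1 = (-5/2) - (27/16)/(-107/4) = -1043/428.

-1043/428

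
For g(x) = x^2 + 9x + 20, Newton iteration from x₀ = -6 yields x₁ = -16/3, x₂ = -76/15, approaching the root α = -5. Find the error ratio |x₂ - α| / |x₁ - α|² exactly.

x₁ - α = -16/3 - (-5) = -16/3 + 5 = -1/3, so |x₁ - α| = 1/3.
x₂ - α = -76/15 - (-5) = -76/15 + 5 = -1/15, so |x₂ - α| = 1/15.
|x₁ - α|² = 1/9.
Ratio = (1/15) / (1/9) = 3/5.

3/5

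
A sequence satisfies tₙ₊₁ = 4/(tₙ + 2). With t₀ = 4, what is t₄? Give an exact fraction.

14/11

t₁ = 4/(4 + 2) = 2/3.
t₂ = 4/(2/3 + 2) = 3/2.
t₃ = 4/(3/2 + 2) = 8/7.
t₄ = 4/(8/7 + 2) = 14/11.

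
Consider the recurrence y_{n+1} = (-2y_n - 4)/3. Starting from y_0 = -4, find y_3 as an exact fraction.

y_1 = (-2·(-4) - 4)/3 = 4/3.
y_2 = (-2·(4/3) - 4)/3 = -20/9.
y_3 = (-2·(-20/9) - 4)/3 = 4/27.

4/27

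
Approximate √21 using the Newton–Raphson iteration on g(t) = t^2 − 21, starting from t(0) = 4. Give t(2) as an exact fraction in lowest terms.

g'(t) = 2t.
g(4) = −5, g'(4) = 8, so t(1) = 4 − (−5)/8 = 37/8.
g(37/8) = 25/64, g'(37/8) = 37/4, so t(2) = (37/8) − (25/64)/(37/4) = 2713/592.

2713/592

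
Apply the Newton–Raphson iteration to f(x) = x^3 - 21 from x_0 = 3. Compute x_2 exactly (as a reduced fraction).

f'(x) = 3x^2.
f(3) = 6, f'(3) = 27, so x_1 = 3 - 6/27 = 25/9.
f(25/9) = 316/729, f'(25/9) = 625/27, so x_2 = (25/9) - (316/729)/(625/27) = 46559/16875.

46559/16875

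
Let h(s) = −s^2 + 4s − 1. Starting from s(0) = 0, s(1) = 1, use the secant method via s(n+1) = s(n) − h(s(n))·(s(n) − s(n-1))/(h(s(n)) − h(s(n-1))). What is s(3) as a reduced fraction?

h(0) = −1, h(1) = 2. s(2) = 1 − 2·(1 − 0)/(2 − (−1)) = 1/3.
h(1) = 2, h(1/3) = 2/9. s(3) = (1/3) − (2/9)·((1/3) − 1)/((2/9) − 2) = 1/4.

1/4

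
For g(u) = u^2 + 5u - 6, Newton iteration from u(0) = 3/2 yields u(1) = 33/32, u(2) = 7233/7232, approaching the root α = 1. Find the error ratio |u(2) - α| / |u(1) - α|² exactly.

16/113

u(1) - α = 33/32 - 1 = 1/32, so |u(1) - α| = 1/32.
u(2) - α = 7233/7232 - 1 = 1/7232, so |u(2) - α| = 1/7232.
|u(1) - α|² = 1/1024.
Ratio = (1/7232) / (1/1024) = 16/113.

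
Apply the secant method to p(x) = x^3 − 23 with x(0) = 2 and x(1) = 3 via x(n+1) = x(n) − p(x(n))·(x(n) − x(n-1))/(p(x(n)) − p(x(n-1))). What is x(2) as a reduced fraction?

p(2) = −15, p(3) = 4. x(2) = 3 − 4·(3 − 2)/(4 − (−15)) = 53/19.

53/19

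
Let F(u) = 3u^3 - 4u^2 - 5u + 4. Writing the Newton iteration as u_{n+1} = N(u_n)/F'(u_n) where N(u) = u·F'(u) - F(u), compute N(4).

F'(u) = 9u^2 - 8u - 5.
N(u) = u·F'(u) - F(u) = u·(9u^2 - 8u - 5) - (3u^3 - 4u^2 - 5u + 4) = 6u^3 - 4u^2 - 4.
N(4) = 316.

316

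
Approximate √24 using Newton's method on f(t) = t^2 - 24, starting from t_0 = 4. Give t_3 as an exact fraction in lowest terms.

4801/980

f'(t) = 2t.
f(4) = -8, f'(4) = 8, so t_1 = 4 - (-8)/8 = 5.
f(5) = 1, f'(5) = 10, so t_2 = 5 - 1/10 = 49/10.
f(49/10) = 1/100, f'(49/10) = 49/5, so t_3 = (49/10) - (1/100)/(49/5) = 4801/980.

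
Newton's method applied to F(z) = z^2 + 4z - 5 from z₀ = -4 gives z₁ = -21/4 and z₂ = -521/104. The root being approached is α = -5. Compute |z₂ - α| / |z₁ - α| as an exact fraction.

1/26

z₁ - α = -21/4 - (-5) = -21/4 + 5 = -1/4, so |z₁ - α| = 1/4.
z₂ - α = -521/104 - (-5) = -521/104 + 5 = -1/104, so |z₂ - α| = 1/104.
Ratio = (1/104) / (1/4) = 1/26.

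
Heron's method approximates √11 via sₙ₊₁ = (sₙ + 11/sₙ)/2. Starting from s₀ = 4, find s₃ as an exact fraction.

4106353/1238112

s₁ = (4 + 11/4)/2 = 27/8.
s₂ = (27/8 + 11/(27/8))/2 = 1433/432.
s₃ = (1433/432 + 11/(1433/432))/2 = 4106353/1238112.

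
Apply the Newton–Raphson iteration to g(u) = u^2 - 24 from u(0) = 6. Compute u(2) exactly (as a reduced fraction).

49/10

g'(u) = 2u.
g(6) = 12, g'(6) = 12, so u(1) = 6 - 12/12 = 5.
g(5) = 1, g'(5) = 10, so u(2) = 5 - 1/10 = 49/10.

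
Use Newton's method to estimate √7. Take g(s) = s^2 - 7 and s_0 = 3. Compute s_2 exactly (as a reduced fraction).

g'(s) = 2s.
g(3) = 2, g'(3) = 6, so s_1 = 3 - 2/6 = 8/3.
g(8/3) = 1/9, g'(8/3) = 16/3, so s_2 = (8/3) - (1/9)/(16/3) = 127/48.

127/48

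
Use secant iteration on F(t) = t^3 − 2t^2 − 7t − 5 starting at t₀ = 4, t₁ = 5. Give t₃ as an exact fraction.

189905/47053

F(4) = −1, F(5) = 35. t₂ = 5 − 35·(5 − 4)/(35 − (−1)) = 145/36.
F(5) = 35, F(145/36) = −13895/46656. t₃ = (145/36) − (−13895/46656)·((145/36) − 5)/((−13895/46656) − 35) = 189905/47053.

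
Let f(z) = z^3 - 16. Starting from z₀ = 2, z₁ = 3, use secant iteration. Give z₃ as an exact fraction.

19990/7987

f(2) = -8, f(3) = 11. z₂ = 3 - 11·(3 - 2)/(11 - (-8)) = 46/19.
f(3) = 11, f(46/19) = -12408/6859. z₃ = (46/19) - (-12408/6859)·((46/19) - 3)/((-12408/6859) - 11) = 19990/7987.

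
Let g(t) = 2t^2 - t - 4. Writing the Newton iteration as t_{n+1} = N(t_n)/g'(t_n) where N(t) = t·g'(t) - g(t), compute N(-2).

g'(t) = 4t - 1.
N(t) = t·g'(t) - g(t) = t·(4t - 1) - (2t^2 - t - 4) = 2t^2 + 4.
N(-2) = 12.

12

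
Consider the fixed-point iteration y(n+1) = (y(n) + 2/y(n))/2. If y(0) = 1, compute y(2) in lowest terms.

17/12

y(1) = (1 + 2/1)/2 = 3/2.
y(2) = (3/2 + 2/(3/2))/2 = 17/12.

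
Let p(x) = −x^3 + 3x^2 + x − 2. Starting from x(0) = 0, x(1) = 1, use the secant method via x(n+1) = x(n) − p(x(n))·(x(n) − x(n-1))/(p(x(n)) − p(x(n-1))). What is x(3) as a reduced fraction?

26/35

p(0) = −2, p(1) = 1. x(2) = 1 − 1·(1 − 0)/(1 − (−2)) = 2/3.
p(1) = 1, p(2/3) = −8/27. x(3) = (2/3) − (−8/27)·((2/3) − 1)/((−8/27) − 1) = 26/35.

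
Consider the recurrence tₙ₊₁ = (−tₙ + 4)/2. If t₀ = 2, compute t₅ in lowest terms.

t₁ = (−2 + 4)/2 = 1.
t₂ = (−1 + 4)/2 = 3/2.
t₃ = (−(3/2) + 4)/2 = 5/4.
t₄ = (−(5/4) + 4)/2 = 11/8.
t₅ = (−(11/8) + 4)/2 = 21/16.

21/16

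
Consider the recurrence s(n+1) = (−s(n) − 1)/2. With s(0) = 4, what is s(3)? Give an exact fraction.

−7/8

s(1) = (−4 − 1)/2 = −5/2.
s(2) = (−(−5/2) − 1)/2 = 3/4.
s(3) = (−(3/4) − 1)/2 = −7/8.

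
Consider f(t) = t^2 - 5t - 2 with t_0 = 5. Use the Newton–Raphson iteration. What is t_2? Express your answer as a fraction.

f'(t) = 2t - 5.
f(5) = -2, f'(5) = 5, so t_1 = 5 - (-2)/5 = 27/5.
f(27/5) = 4/25, f'(27/5) = 29/5, so t_2 = (27/5) - (4/25)/(29/5) = 779/145.

779/145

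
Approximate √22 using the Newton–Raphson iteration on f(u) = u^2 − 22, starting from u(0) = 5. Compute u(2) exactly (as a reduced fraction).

4409/940

f'(u) = 2u.
f(5) = 3, f'(5) = 10, so u(1) = 5 − 3/10 = 47/10.
f(47/10) = 9/100, f'(47/10) = 47/5, so u(2) = (47/10) − (9/100)/(47/5) = 4409/940.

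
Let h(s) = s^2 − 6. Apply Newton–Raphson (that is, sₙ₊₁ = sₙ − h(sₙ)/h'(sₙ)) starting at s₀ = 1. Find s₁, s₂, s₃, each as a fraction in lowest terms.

h'(s) = 2s.
h(1) = −5, h'(1) = 2, so s₁ = 1 − (−5)/2 = 7/2.
h(7/2) = 25/4, h'(7/2) = 7, so s₂ = (7/2) − (25/4)/7 = 73/28.
h(73/28) = 625/784, h'(73/28) = 73/14, so s₃ = (73/28) − (625/784)/(73/14) = 10033/4088.

s₁ = 7/2, s₂ = 73/28, s₃ = 10033/4088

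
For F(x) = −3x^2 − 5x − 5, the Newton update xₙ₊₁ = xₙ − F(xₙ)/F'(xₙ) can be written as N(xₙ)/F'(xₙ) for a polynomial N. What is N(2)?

F'(x) = −6x − 5.
N(x) = x·F'(x) − F(x) = x·(−6x − 5) − (−3x^2 − 5x − 5) = −3x^2 + 5.
N(2) = −7.

−7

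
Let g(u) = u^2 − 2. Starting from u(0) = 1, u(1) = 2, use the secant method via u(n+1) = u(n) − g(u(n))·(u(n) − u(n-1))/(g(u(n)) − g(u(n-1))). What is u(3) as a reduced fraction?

7/5

g(1) = −1, g(2) = 2. u(2) = 2 − 2·(2 − 1)/(2 − (−1)) = 4/3.
g(2) = 2, g(4/3) = −2/9. u(3) = (4/3) − (−2/9)·((4/3) − 2)/((−2/9) − 2) = 7/5.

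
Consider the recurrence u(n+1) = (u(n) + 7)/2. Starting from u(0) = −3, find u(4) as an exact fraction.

51/8

u(1) = ((−3) + 7)/2 = 2.
u(2) = (2 + 7)/2 = 9/2.
u(3) = ((9/2) + 7)/2 = 23/4.
u(4) = ((23/4) + 7)/2 = 51/8.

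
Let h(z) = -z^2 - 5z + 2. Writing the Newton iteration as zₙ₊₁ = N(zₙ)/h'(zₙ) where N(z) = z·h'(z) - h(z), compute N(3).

h'(z) = -2z - 5.
N(z) = z·h'(z) - h(z) = z·(-2z - 5) - (-z^2 - 5z + 2) = -z^2 - 2.
N(3) = -11.

-11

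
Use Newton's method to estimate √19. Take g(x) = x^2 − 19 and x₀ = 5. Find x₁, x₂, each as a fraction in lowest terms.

g'(x) = 2x.
g(5) = 6, g'(5) = 10, so x₁ = 5 − 6/10 = 22/5.
g(22/5) = 9/25, g'(22/5) = 44/5, so x₂ = (22/5) − (9/25)/(44/5) = 959/220.

x₁ = 22/5, x₂ = 959/220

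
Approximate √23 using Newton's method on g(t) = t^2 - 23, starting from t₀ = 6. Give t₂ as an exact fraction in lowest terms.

6793/1416

g'(t) = 2t.
g(6) = 13, g'(6) = 12, so t₁ = 6 - 13/12 = 59/12.
g(59/12) = 169/144, g'(59/12) = 59/6, so t₂ = (59/12) - (169/144)/(59/6) = 6793/1416.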